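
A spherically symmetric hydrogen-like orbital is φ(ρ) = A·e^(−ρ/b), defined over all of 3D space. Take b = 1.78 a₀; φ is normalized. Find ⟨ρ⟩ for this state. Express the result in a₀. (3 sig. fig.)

By definition ⟨ρ⟩ = ∫ ρ |φ(ρ)|² 4πρ² dρ.
Recall ∫₀^∞ ρ^m e^(−ρ/β) dρ = m!·β^(m+1), since the A² factors cancel between numerator and denominator, ⟨ρ⟩ = 3·b/2.
With b = 1.78, ⟨ρ⟩ = 2.670.

⟨ρ⟩ ≈ 2.67 a₀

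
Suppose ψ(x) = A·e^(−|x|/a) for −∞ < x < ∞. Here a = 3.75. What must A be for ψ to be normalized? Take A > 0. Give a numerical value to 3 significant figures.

A ≈ 0.516

Require ∫ |ψ|² dx = 1 over the whole domain.
Recall ∫₀^∞ x^m e^(−x/β) dx = m!·β^(m+1), the integral (without the A² prefactor) comes out to a.
Hence A² = 1/[a].
Plugging in a = 3.75 yields A = 0.5164.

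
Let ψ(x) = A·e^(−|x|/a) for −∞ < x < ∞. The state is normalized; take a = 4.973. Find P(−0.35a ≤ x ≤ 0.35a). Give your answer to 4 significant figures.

The probability is P = ∫ |ψ|² dx over [−0.35a, 0.35a].
The normalization integral ∫|ψ|²dx over the whole domain equals a·A², and A² cancels in the ratio.
By symmetry take twice the x ≥ 0 contribution in numerator and denominator; the 2's cancel. Let u = x/a; then A² and the length scale cancel, so P = ∫_{0}^{0.35} e^(-2·u) du ÷ ∫_{0}^{∞} e^(-2·u) du.
With ∫ e^(-2·u) du = -e^(-2·u)/2 + C, the region integral is 1/2 - e^(-7/10)/2 and the full one is 1/2.
This works out to P = 0.50341.

P ≈ 0.5034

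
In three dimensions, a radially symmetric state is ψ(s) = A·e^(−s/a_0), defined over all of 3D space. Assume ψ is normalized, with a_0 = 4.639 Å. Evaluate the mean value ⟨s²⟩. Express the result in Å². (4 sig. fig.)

The expectation value is the |ψ|²-weighted average of s^2: ∫ s^2|ψ|² 4πs² ds.
With ∫₀^∞ s^4 e^(−αs) ds = 4!/α^5, evaluating both integrals, ⟨s²⟩ = 3·a_0^2.
With a_0 = 4.639, ⟨s^2⟩ = 64.561.

⟨s^2⟩ ≈ 64.56 Å^2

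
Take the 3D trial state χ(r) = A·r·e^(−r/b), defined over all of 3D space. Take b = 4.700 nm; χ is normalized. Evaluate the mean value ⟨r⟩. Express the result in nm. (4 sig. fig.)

⟨r⟩ ≈ 11.75 nm

The expectation value is the |χ|²-weighted average of r: ∫ r|χ|² 4πr² dr.
With ∫₀^∞ r^5 e^(−αr) dr = 5!/α^6, evaluating both integrals, ⟨r⟩ = 5·b/2.
With b = 4.700, ⟨r⟩ = 11.750.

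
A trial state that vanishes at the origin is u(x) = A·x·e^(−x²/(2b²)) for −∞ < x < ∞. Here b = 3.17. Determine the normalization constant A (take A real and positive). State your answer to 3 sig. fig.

We need A² ∫|f|² dx = 1, taking the integral from −∞ to ∞.
With ∫_{−∞}^{∞} x^(2m) e^(−αx²) dx = (2m−1)!!·√π / (2^m α^(m+1/2)), with u = A·x·e^(−x²/(2b²)), the integral evaluates to A²·[√(π)·b^3/2].
With b = 3.17: A² = 0.03542 and A = 0.1882.

A ≈ 0.188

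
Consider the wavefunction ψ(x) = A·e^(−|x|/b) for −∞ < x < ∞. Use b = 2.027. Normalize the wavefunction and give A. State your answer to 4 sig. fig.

Normalization requires ∫|ψ|² dx = 1, integrated from −∞ to ∞.
Using ∫₀^∞ xⁿ e^(−αx) dx = n!/αⁿ⁺¹, the integral (without the A² prefactor) comes out to b.
Substituting b = 2.027 gives A² = 0.49334, so A = 0.70238.

A ≈ 0.7024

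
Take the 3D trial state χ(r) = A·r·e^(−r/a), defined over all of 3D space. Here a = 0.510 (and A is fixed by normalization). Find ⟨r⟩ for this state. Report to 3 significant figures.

⟨r⟩ ≈ 1.28

By definition ⟨r⟩ = ∫ r |χ(r)|² 4πr² dr.
Recall ∫₀^∞ r^m e^(−r/β) dr = m!·β^(m+1), evaluating both integrals, ⟨r⟩ = 5·a/2.
Putting a = 0.510 gives 1.275.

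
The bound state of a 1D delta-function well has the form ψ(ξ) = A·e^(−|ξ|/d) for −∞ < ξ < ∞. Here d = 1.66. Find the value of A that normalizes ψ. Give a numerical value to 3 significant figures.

A ≈ 0.776

We need A² ∫|f|² dξ = 1, taking the integral from −∞ to ∞.
Recall ∫₀^∞ ξ^m e^(−ξ/β) dξ = m!·β^(m+1), with ψ = A·e^(−|ξ|/d), the integral evaluates to A²·[d].
So A² = (d)^(−1).
Substituting d = 1.66 gives A² = 0.6024, so A = 0.7762.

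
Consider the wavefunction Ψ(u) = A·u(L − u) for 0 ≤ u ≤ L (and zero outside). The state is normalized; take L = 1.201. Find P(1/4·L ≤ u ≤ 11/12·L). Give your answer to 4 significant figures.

|Ψ|² is the probability density, so P = ∫_{1/4·L}^{11/12·L} |Ψ|² du.
With A² fixed by ∫|Ψ|² = 1, i.e. A² = (L^5/30)^(−1), substitute and integrate.
Let t = u/L; then A² and the length scale cancel, so P = ∫_{1/4}^{11/12} t^2·(1 - t)^2 dt ÷ ∫_{0}^{1} t^2·(1 - t)^2 dt.
Using ∫ t^2·(1 - t)^2 dt = t^3·(6·t^2 - 15·t + 10)/30, the numerator is ≈ 0.0297132 and the denominator is 1/30.
The result is P = 4621/5184.

P ≈ 0.8914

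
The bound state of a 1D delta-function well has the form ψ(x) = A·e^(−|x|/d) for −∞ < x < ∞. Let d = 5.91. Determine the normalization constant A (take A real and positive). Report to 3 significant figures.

The normalization condition is ∫|ψ|² dx = 1 from −∞ to ∞.
Carrying out the integral gives A² · d.
So A² = (d)^(−1).
Plugging in d = 5.91 yields A = 0.4113.

A ≈ 0.411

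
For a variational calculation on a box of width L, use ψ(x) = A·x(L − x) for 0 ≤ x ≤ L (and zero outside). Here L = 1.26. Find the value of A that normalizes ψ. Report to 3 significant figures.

We need A² ∫|f|² dx = 1, taking the integral from 0 to L.
Expanding the polynomial and integrating term by term, carrying out the integral gives A² · L^5/30.
Setting this equal to 1 gives A² = 1/(L^5/30).
With L = 1.26: A² = 9.446 and A = 3.074.

A ≈ 3.07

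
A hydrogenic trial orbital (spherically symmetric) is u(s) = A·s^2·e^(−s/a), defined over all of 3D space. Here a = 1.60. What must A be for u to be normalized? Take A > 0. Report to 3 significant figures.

A ≈ 0.0230

The normalization condition is ∫|u|² 4πs² ds = 1 from 0 to ∞.
Recall ∫₀^∞ s^m e^(−s/β) ds = m!·β^(m+1), with u = A·s^2·e^(−s/a), the integral evaluates to A²·[45·π·a^7/2].
Setting this equal to 1 gives A² = 1/(45·π·a^7/2).
Substituting a = 1.60 gives A² = 0.0005270, so A = 0.02296.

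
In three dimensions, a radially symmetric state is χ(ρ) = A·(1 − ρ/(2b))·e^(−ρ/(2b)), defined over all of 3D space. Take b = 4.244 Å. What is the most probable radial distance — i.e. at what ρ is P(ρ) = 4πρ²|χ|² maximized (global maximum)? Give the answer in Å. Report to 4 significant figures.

The maximum of P(ρ) = 4πρ²|χ|² occurs where its derivative vanishes.
This gives ρ = b·(√(5) + 3).
With b = 4.244, the most probable radial distance is 22.222 Å.

ρ ≈ 22.22 Å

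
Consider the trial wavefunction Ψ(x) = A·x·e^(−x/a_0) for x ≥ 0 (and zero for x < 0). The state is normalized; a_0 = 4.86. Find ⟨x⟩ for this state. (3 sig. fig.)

⟨x⟩ ≈ 7.29

⟨x⟩ = ∫ x |Ψ|² dx over the full domain.
Using ∫₀^∞ xⁿ e^(−αx) dx = n!/αⁿ⁺¹, evaluating both integrals, ⟨x⟩ = 3·a_0/2.
With a_0 = 4.86, ⟨x⟩ = 7.290.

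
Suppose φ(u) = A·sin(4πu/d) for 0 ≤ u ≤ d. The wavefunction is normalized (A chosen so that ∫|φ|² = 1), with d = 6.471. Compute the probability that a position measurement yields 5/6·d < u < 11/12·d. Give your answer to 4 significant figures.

|φ|² is the probability density, so P = ∫_{5/6·d}^{11/12·d} |φ|² du.
Since A² = 1/(d/2), this is the region integral divided by the full normalization integral.
In terms of t = u/d (A² and the length scale cancel between numerator and denominator), P = [∫_{5/6}^{11/12} sin(4·π·t)^2 dt] / [∫_{0}^{1} sin(4·π·t)^2 dt].
With ∫ sin(4·π·t)^2 dt = t/2 - sin(4·π·t)·cos(4·π·t)/(8·π) + C, the region integral is √(3)/(16·π) + 1/24 and the full one is 1/2.
This works out to P = (√(3)/8 + π/12)/π.

P ≈ 0.1522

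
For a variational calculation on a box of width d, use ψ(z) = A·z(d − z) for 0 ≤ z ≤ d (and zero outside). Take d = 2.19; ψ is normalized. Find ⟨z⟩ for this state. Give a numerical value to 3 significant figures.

⟨z⟩ ≈ 1.10

⟨z⟩ = ∫ z |ψ|² dz over the full domain.
Evaluating both integrals, ⟨z⟩ = d/2.
With d = 2.19, ⟨z⟩ = 1.095.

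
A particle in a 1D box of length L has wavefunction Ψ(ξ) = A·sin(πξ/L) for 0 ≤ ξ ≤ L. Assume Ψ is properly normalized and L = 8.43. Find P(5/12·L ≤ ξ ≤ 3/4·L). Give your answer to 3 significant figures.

P ≈ 0.572

The probability is P = ∫ |Ψ|² dξ over [5/12·L, 3/4·L].
The normalization integral ∫|Ψ|²dξ over the whole domain equals L/2·A², and A² cancels in the ratio.
Let u = ξ/L; then A² and the length scale cancel, so P = ∫_{5/12}^{3/4} sin(π·u)^2 du ÷ ∫_{0}^{1} sin(π·u)^2 du.
An antiderivative of sin(π·u)^2 is u/2 - sin(2·π·u)/(4·π); evaluating from 5/12 to 3/4 gives 3/(8·π) + 1/6, while the full integral is 1/2.
Taking the ratio, P = (9 + 4·π)/(12·π).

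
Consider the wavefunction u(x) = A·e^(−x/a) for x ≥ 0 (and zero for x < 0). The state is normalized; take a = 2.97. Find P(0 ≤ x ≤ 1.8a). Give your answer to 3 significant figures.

|u|² is the probability density, so P = ∫_{0}^{1.8a} |u|² dx.
Since A² = 1/(a/2), this is the region integral divided by the full normalization integral.
Let t = x/a; then A² and the length scale cancel, so P = ∫_{0}^{1.8} e^(-2·t) dt ÷ ∫_{0}^{∞} e^(-2·t) dt.
Using ∫ e^(-2·t) dt = -e^(-2·t)/2, the numerator is 1/2 - e^(-18/5)/2 and the denominator is 1/2.
Taking the ratio, P = 0.9727.

P ≈ 0.973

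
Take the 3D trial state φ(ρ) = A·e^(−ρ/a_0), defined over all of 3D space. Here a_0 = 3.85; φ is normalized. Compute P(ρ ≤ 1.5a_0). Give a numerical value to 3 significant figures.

P ≈ 0.577

With dV = 4πρ²dρ, the probability is ∫|φ|² dV over ρ ≤ 1.5a_0.
Normalization gives A² = 1/(π·a_0^3).
In terms of u = ρ/a_0 (A², 4π and the length scale all cancel between numerator and denominator), P = [∫_{0}^{1.5} u^2·e^(-2·u) du] / [∫_{0}^{∞} u^2·e^(-2·u) du].
Using ∫ u^2·e^(-2·u) du = -(2·u^2 + 2·u + 1)·e^(-2·u)/4, the numerator is 1/4 - 17·e^(-3)/8 and the denominator is 1/4.
Taking the ratio yields P = 0.5768.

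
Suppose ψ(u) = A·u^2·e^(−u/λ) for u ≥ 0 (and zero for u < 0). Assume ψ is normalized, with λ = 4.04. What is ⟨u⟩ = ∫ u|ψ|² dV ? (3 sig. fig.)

The expectation value is the |ψ|²-weighted average of u: ∫ u|ψ|² du.
Since the A² factors cancel between numerator and denominator, ⟨u⟩ = 5·λ/2.
Putting λ = 4.04 gives 10.10.

⟨u⟩ ≈ 10.1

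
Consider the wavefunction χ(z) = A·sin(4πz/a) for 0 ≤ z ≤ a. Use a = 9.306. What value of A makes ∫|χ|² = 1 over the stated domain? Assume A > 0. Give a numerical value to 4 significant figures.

Normalization requires ∫|χ|² dz = 1, integrated from 0 to a.
With ∫₀^a sin²(nπz/a) dz = a/2, the integral (without the A² prefactor) comes out to a/2.
Setting this equal to 1 gives A² = 1/(a/2).
Substituting a = 9.306 gives A² = 0.21492, so A = 0.46359.

A ≈ 0.4636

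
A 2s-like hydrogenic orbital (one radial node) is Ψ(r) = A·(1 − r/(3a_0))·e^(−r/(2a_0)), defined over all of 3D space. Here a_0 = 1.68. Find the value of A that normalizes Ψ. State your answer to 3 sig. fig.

We need A² ∫|f|² 4πr² dr = 1, taking the integral from 0 to ∞.
Recall ∫₀^∞ r^m e^(−r/β) dr = m!·β^(m+1), ∫|Ψ|² 4πr² dr = A²·(8·π·a_0^3/3).
So A² = (8·π·a_0^3/3)^(−1).
Substituting a_0 = 1.68 gives A² = 0.02517, so A = 0.1587.

A ≈ 0.159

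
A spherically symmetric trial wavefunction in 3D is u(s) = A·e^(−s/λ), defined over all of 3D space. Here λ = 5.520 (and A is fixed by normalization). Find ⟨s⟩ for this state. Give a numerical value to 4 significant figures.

The expectation value is the |u|²-weighted average of s: ∫ s|u|² 4πs² ds.
The ratio of the moment integral to the normalization integral gives ⟨s⟩ = 3·λ/2.
Putting λ = 5.520 gives 8.2800.

⟨s⟩ ≈ 8.280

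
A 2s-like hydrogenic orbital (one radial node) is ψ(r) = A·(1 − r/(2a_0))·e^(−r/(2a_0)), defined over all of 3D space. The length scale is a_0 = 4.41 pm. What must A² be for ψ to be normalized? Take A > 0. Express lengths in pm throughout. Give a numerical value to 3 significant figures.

We need A² ∫|f|² 4πr² dr = 1, taking the integral from 0 to ∞.
In 3D with spherical symmetry the volume element is 4πr² dr.
Using ∫₀^∞ rⁿ e^(−αr) dr = n!/αⁿ⁺¹, the integral (without the A² prefactor) comes out to 8·π·a_0^3.
Setting this equal to 1 gives A² = 1/(8·π·a_0^3).
Plugging in a_0 = 4.41 yields A = 0.02154.

A^2 ≈ 0.000464 pm^(-3)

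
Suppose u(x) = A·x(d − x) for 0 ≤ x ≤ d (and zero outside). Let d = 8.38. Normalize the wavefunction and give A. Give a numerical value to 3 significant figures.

The normalization condition is ∫|u|² dx = 1 from 0 to d.
Expanding the polynomial and integrating term by term, the integral (without the A² prefactor) comes out to d^5/30.
So A² = (d^5/30)^(−1).
Plugging in d = 8.38 yields A = 0.02694.

A ≈ 0.0269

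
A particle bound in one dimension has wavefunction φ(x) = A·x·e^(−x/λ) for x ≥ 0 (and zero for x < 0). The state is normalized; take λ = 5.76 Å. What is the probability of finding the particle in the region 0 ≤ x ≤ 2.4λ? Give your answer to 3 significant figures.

The probability is P = ∫ |φ|² dx over [0, 2.4λ].
The normalization integral ∫|φ|²dx over the whole domain equals λ^3/4·A², and A² cancels in the ratio.
In terms of u = x/λ (A² and the length scale cancel between numerator and denominator), P = [∫_{0}^{2.4} u^2·e^(-2·u) du] / [∫_{0}^{∞} u^2·e^(-2·u) du].
With ∫ u^2·e^(-2·u) du = -(2·u^2 + 2·u + 1)·e^(-2·u)/4 + C, the region integral is 1/4 - 433·e^(-24/5)/100 and the full one is 1/4.
Taking the ratio, P = 0.8575.

P ≈ 0.857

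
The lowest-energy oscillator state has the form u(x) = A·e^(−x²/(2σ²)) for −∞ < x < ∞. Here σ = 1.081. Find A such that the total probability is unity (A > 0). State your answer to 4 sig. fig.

A ≈ 0.7224

Require ∫ |u|² dx = 1 over the whole domain.
With ∫_{−∞}^{∞} x^(2m) e^(−αx²) dx = (2m−1)!!·√π / (2^m α^(m+1/2)), ∫|u|² dx = A²·(√(π)·σ).
Substituting σ = 1.081 gives A² = 0.52191, so A = 0.72244.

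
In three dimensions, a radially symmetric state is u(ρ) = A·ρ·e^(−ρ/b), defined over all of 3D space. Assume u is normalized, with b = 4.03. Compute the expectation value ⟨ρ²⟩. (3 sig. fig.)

⟨ρ²⟩ = ∫ ρ^2 |u|² 4πρ² dρ over the full domain.
Evaluating both integrals, ⟨ρ²⟩ = 15·b^2/2.
With b = 4.03, ⟨ρ^2⟩ = 121.8.

⟨ρ^2⟩ ≈ 122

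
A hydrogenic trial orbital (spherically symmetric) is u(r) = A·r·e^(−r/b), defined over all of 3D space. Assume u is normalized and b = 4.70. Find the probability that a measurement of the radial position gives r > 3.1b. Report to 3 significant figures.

With dV = 4πr²dr, the probability is ∫|u|² dV over r > 3.1b.
The full normalization integral is A²·[3·π·b^5] = 1, fixing A².
Substituting t = r/b, A², 4π and the length scale all cancel in the ratio: P = ∫_{3.1}^{∞} t^4·e^(-2·t) dt / ∫_{0}^{∞} t^4·e^(-2·t) dt.
An antiderivative of t^4·e^(-2·t) is -(t^4/2 + t^3 + 3·t^2/2 + 3·t/2 + 3/4)·e^(-2·t); evaluating from 3.1 to ∞ gives ≈ 0.19438, while the full integral is 3/4.
This evaluates to P = 0.2592.

P ≈ 0.259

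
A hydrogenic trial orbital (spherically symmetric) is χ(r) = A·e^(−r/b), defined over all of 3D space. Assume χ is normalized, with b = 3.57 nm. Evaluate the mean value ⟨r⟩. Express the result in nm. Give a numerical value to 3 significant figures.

⟨r⟩ ≈ 5.36 nm

⟨r⟩ = ∫ r |χ|² 4πr² dr over the full domain.
Since the A² factors cancel between numerator and denominator, ⟨r⟩ = 3·b/2.
With b = 3.57, ⟨r⟩ = 5.355.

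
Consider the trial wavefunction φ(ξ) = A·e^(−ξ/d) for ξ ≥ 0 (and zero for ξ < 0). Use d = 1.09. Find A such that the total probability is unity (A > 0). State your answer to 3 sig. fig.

We need A² ∫|f|² dξ = 1, taking the integral from 0 to ∞.
The integral (without the A² prefactor) comes out to d/2.
Plugging in d = 1.09 yields A = 1.355.

A ≈ 1.35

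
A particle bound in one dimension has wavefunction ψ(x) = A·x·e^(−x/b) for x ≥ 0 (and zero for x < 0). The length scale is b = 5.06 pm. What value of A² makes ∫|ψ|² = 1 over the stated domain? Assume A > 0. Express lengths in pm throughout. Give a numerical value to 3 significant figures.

A^2 ≈ 0.0309 pm^(-3)

Normalization requires ∫|ψ|² dx = 1, integrated from 0 to ∞.
Using ∫₀^∞ xⁿ e^(−αx) dx = n!/αⁿ⁺¹, carrying out the integral gives A² · b^3/4.
Hence A² = 1/[b^3/4].
Plugging in b = 5.06 yields A = 0.1757.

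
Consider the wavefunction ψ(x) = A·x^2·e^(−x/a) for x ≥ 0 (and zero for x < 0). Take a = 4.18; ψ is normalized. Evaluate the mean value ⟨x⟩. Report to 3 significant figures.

⟨x⟩ ≈ 10.5

By definition ⟨x⟩ = ∫ x |ψ(x)|² dx.
The ratio of the moment integral to the normalization integral gives ⟨x⟩ = 5·a/2.
Putting a = 4.18 gives 10.45.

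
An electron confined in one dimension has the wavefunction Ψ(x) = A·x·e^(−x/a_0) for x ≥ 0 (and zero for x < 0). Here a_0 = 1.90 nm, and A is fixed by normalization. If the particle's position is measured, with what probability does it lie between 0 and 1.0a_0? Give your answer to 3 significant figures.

P ≈ 0.323

|Ψ|² is the probability density, so P = ∫_{0}^{1.0a_0} |Ψ|² dx.
With A² fixed by ∫|Ψ|² = 1, i.e. A² = (a_0^3/4)^(−1), substitute and integrate.
In terms of u = x/a_0 (A² and the length scale cancel between numerator and denominator), P = [∫_{0}^{1.0} u^2·e^(-2·u) du] / [∫_{0}^{∞} u^2·e^(-2·u) du].
With ∫ u^2·e^(-2·u) du = -(2·u^2 + 2·u + 1)·e^(-2·u)/4 + C, the region integral is 1/4 - 5·e^(-2)/4 and the full one is 1/4.
This works out to P = 0.3233.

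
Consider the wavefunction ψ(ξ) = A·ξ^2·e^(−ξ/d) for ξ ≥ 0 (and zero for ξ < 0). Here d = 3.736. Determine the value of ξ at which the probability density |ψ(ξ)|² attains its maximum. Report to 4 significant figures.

Differentiate |ψ(ξ)|² with respect to ξ and set to zero.
This gives ξ = 2·d.
With d = 3.736, the most probable position is 7.4720.

ξ ≈ 7.472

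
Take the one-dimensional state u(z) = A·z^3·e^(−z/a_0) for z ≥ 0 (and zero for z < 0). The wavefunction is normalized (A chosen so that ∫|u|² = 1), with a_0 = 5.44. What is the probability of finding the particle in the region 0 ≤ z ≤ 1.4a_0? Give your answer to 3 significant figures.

The probability is P = ∫ |u|² dz over [0, 1.4a_0].
Since A² = 1/(45·a_0^7/8), this is the region integral divided by the full normalization integral.
Substituting t = z/a_0, A² and the length scale cancel in the ratio: P = ∫_{0}^{1.4} t^6·e^(-2·t) dt / ∫_{0}^{∞} t^6·e^(-2·t) dt.
With ∫ t^6·e^(-2·t) dt = -(4·t^6 + 12·t^5 + 30·t^4 + 60·t^3 + 90·t^2 + 90·t + 45)·e^(-2·t)/8 + C, the region integral is ≈ 0.13731 and the full one is 45/8.
This works out to P = 0.02441.

P ≈ 0.0244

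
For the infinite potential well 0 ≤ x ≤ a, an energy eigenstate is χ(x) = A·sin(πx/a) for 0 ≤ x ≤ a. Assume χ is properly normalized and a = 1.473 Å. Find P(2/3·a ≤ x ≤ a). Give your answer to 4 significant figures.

|χ|² is the probability density, so P = ∫_{2/3·a}^{a} |χ|² dx.
With A² fixed by ∫|χ|² = 1, i.e. A² = (a/2)^(−1), substitute and integrate.
In terms of u = x/a (A² and the length scale cancel between numerator and denominator), P = [∫_{2/3}^{1} sin(π·u)^2 du] / [∫_{0}^{1} sin(π·u)^2 du].
Using ∫ sin(π·u)^2 du = u/2 - sin(2·π·u)/(4·π), the numerator is -√(3)/(8·π) + 1/6 and the denominator is 1/2.
This works out to P = (-√(3)/4 + π/3)/π.

P ≈ 0.1955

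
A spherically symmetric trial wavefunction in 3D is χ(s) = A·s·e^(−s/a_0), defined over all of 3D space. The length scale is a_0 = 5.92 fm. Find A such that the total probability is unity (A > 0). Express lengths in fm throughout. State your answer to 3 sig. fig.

Require ∫ |χ|² 4πs² ds = 1 over the whole domain.
In 3D with spherical symmetry the volume element is 4πs² ds.
Carrying out the integral gives A² · 3·π·a_0^5.
So A² = (3·π·a_0^5)^(−1).
Substituting a_0 = 5.92 gives A² = 0.00001459, so A = 0.003820.

A ≈ 0.00382 fm^(-5/2)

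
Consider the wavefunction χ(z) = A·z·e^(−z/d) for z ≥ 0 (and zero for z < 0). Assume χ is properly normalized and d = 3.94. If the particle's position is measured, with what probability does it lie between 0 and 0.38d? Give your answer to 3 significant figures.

P ≈ 0.0418

P = ∫_{0}^{0.38d} |χ(z)|² dz.
With A² fixed by ∫|χ|² = 1, i.e. A² = (d^3/4)^(−1), substitute and integrate.
In terms of u = z/d (A² and the length scale cancel between numerator and denominator), P = [∫_{0}^{0.38} u^2·e^(-2·u) du] / [∫_{0}^{∞} u^2·e^(-2·u) du].
With ∫ u^2·e^(-2·u) du = -(2·u^2 + 2·u + 1)·e^(-2·u)/4 + C, the region integral is 1/4 - 2561·e^(-19/25)/5000 and the full one is 1/4.
Taking the ratio, P = 0.04185.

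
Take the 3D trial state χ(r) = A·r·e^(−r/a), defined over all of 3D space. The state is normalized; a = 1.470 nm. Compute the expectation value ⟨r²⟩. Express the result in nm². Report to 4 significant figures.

⟨r^2⟩ ≈ 16.21 nm^2

By definition ⟨r²⟩ = ∫ r^2 |χ(r)|² 4πr² dr.
Recall ∫₀^∞ r^m e^(−r/β) dr = m!·β^(m+1), evaluating both integrals, ⟨r²⟩ = 15·a^2/2.
Putting a = 1.470 gives 16.207.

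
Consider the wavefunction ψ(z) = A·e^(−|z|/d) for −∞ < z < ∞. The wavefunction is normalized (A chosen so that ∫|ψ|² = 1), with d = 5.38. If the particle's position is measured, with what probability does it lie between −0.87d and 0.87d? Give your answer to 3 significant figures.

P ≈ 0.824

P = ∫_{−0.87d}^{0.87d} |ψ(z)|² dz.
With A² fixed by ∫|ψ|² = 1, i.e. A² = (d)^(−1), substitute and integrate.
Both integrals are even about z = 0, so only the z ≥ 0 halves are needed (the factors of 2 cancel). In terms of u = z/d (A² and the length scale cancel between numerator and denominator), P = [∫_{0}^{0.87} e^(-2·u) du] / [∫_{0}^{∞} e^(-2·u) du].
With ∫ e^(-2·u) du = -e^(-2·u)/2 + C, the region integral is 1/2 - e^(-87/50)/2 and the full one is 1/2.
Taking the ratio, P = 0.8245.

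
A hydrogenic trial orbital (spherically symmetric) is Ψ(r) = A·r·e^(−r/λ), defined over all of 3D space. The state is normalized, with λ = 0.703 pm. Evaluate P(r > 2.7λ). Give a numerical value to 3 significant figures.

Integrate the radial probability density 4πr²|Ψ|² over r > 2.7λ.
A² is fixed by ∫₀^∞ 4πr²|Ψ|² dr = 1, i.e. A² = (3·π·λ^5)^(−1).
Let u = r/λ; then A², 4π and the length scale all cancel, so P = ∫_{2.7}^{∞} u^4·e^(-2·u) du ÷ ∫_{0}^{∞} u^4·e^(-2·u) du.
Using ∫ u^4·e^(-2·u) du = -(u^4/2 + u^3 + 3·u^2/2 + 3·u/2 + 3/4)·e^(-2·u), the numerator is ≈ 0.27998 and the denominator is 3/4.
The region integral divided by the full integral gives P = 0.3733.

P ≈ 0.373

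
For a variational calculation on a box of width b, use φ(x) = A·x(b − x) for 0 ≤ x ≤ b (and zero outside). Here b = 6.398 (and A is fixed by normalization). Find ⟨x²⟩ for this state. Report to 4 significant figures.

⟨x^2⟩ ≈ 11.70

The expectation value is the |φ|²-weighted average of x^2: ∫ x^2|φ|² dx.
Expanding the polynomial and integrating term by term, evaluating both integrals, ⟨x²⟩ = 2·b^2/7.
With b = 6.398, ⟨x^2⟩ = 11.696.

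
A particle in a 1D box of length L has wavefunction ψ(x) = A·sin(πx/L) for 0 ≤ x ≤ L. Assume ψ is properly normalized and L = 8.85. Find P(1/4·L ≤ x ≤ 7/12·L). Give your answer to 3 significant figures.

P ≈ 0.572

P = ∫_{1/4·L}^{7/12·L} |ψ(x)|² dx.
With A² fixed by ∫|ψ|² = 1, i.e. A² = (L/2)^(−1), substitute and integrate.
Substituting u = x/L, A² and the length scale cancel in the ratio: P = ∫_{1/4}^{7/12} sin(π·u)^2 du / ∫_{0}^{1} sin(π·u)^2 du.
With ∫ sin(π·u)^2 du = u/2 - sin(2·π·u)/(4·π) + C, the region integral is 3/(8·π) + 1/6 and the full one is 1/2.
The result is P = (9 + 4·π)/(12·π).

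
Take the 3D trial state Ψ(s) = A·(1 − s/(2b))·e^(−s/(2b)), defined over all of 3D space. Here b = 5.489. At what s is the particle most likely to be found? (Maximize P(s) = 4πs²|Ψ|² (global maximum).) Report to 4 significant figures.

The maximum of P(s) = 4πs²|Ψ|² occurs where its derivative vanishes.
Solving yields s = b·(√(5) + 3).
With b = 5.489, the most probable radial distance is 28.741.

s ≈ 28.74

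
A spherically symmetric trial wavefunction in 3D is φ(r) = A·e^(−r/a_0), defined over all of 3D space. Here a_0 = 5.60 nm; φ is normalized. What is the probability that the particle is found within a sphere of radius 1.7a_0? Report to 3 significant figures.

P ≈ 0.660

Integrate the radial probability density 4πr²|φ|² over r ≤ 1.7a_0.
The full normalization integral is A²·[π·a_0^3] = 1, fixing A².
Let u = r/a_0; then A², 4π and the length scale all cancel, so P = ∫_{0}^{1.7} u^2·e^(-2·u) du ÷ ∫_{0}^{∞} u^2·e^(-2·u) du.
Using ∫ u^2·e^(-2·u) du = -(2·u^2 + 2·u + 1)·e^(-2·u)/4, the numerator is 1/4 - 509·e^(-17/5)/200 and the denominator is 1/4.
Taking the ratio yields P = 0.6603.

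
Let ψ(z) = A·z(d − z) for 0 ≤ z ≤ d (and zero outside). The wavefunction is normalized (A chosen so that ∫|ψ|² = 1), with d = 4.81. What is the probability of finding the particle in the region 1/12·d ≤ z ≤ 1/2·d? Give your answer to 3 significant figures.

P ≈ 0.495

|ψ|² is the probability density, so P = ∫_{1/12·d}^{1/2·d} |ψ|² dz.
With A² fixed by ∫|ψ|² = 1, i.e. A² = (d^5/30)^(−1), substitute and integrate.
Substituting u = z/d, A² and the length scale cancel in the ratio: P = ∫_{1/12}^{1/2} u^2·(1 - u)^2 du / ∫_{0}^{1} u^2·(1 - u)^2 du.
With ∫ u^2·(1 - u)^2 du = u^3·(6·u^2 - 15·u + 10)/30 + C, the region integral is ≈ 0.016497 and the full one is 1/30.
This works out to P = 0.4949.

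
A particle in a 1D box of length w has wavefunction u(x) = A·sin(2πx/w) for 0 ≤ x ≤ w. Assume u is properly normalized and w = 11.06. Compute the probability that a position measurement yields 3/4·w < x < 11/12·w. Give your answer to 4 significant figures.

P ≈ 0.2356

The probability is P = ∫ |u|² dx over [3/4·w, 11/12·w].
The normalization integral ∫|u|²dx over the whole domain equals w/2·A², and A² cancels in the ratio.
Let t = x/w; then A² and the length scale cancel, so P = ∫_{3/4}^{11/12} sin(2·π·t)^2 dt ÷ ∫_{0}^{1} sin(2·π·t)^2 dt.
Using ∫ sin(2·π·t)^2 dt = t/2 - sin(4·π·t)/(8·π), the numerator is √(3)/(16·π) + 1/12 and the denominator is 1/2.
The result is P = (√(3)/8 + π/6)/π.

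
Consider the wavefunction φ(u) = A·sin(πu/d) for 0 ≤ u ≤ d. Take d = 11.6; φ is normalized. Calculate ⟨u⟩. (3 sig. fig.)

⟨u⟩ ≈ 5.80

⟨u⟩ = ∫ u |φ|² du over the full domain.
With ∫₀^d sin²(nπu/d) du = d/2, evaluating both integrals, ⟨u⟩ = d/2.
With d = 11.6, ⟨u⟩ = 5.800.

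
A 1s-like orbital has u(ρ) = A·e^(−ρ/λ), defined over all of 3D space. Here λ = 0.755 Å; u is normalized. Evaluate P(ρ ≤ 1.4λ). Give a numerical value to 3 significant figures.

P = ∫ |u|² 4πρ² dρ over ρ ≤ 1.4λ.
The full normalization integral is A²·[π·λ^3] = 1, fixing A².
In terms of t = ρ/λ (A², 4π and the length scale all cancel between numerator and denominator), P = [∫_{0}^{1.4} t^2·e^(-2·t) dt] / [∫_{0}^{∞} t^2·e^(-2·t) dt].
An antiderivative of t^2·e^(-2·t) is -(2·t^2 + 2·t + 1)·e^(-2·t)/4; evaluating from 0 to 1.4 gives 1/4 - 193·e^(-14/5)/100, while the full integral is 1/4.
This evaluates to P = 0.5305.

P ≈ 0.531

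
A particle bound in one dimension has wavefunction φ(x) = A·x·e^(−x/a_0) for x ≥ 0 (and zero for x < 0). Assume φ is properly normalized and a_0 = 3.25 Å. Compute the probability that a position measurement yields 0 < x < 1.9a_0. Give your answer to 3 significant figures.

P ≈ 0.731

The probability is P = ∫ |φ|² dx over [0, 1.9a_0].
The normalization integral ∫|φ|²dx over the whole domain equals a_0^3/4·A², and A² cancels in the ratio.
Let u = x/a_0; then A² and the length scale cancel, so P = ∫_{0}^{1.9} u^2·e^(-2·u) du ÷ ∫_{0}^{∞} u^2·e^(-2·u) du.
With ∫ u^2·e^(-2·u) du = -(2·u^2 + 2·u + 1)·e^(-2·u)/4 + C, the region integral is 1/4 - 601·e^(-19/5)/200 and the full one is 1/4.
Taking the ratio, P = 0.7311.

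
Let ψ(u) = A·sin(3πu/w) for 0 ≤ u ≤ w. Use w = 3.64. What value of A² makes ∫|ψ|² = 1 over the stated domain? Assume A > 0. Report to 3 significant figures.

A^2 ≈ 0.549

Normalization requires ∫|ψ|² du = 1, integrated from 0 to w.
With ∫₀^w sin²(nπu/w) du = w/2, ∫|ψ|² du = A²·(w/2).
Hence A² = 1/[w/2].
Substituting w = 3.64 gives A² = 0.5495, so A = 0.7412.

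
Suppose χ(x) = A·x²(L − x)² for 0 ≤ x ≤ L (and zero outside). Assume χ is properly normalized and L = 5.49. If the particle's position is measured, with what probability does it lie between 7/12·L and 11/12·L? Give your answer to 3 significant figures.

The probability is P = ∫ |χ|² dx over [7/12·L, 11/12·L].
Since A² = 1/(L^9/630), this is the region integral divided by the full normalization integral.
Let u = x/L; then A² and the length scale cancel, so P = ∫_{7/12}^{11/12} u^4·(1 - u)^4 du ÷ ∫_{0}^{1} u^4·(1 - u)^4 du.
An antiderivative of u^4·(1 - u)^4 is u^5·(70·u^4 - 315·u^3 + 540·u^2 - 420·u + 126)/630; evaluating from 7/12 to 11/12 gives ≈ 0.00047929, while the full integral is 1/630.
Evaluating gives P = 0.3019.

P ≈ 0.302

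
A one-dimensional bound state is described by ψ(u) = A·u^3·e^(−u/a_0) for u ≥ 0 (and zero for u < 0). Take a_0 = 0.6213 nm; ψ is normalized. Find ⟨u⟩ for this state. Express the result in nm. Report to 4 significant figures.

⟨u⟩ ≈ 2.175 nm

The expectation value is the |ψ|²-weighted average of u: ∫ u|ψ|² du.
Recall ∫₀^∞ u^m e^(−u/β) du = m!·β^(m+1), the ratio of the moment integral to the normalization integral gives ⟨u⟩ = 7·a_0/2.
With a_0 = 0.6213, ⟨u⟩ = 2.1746.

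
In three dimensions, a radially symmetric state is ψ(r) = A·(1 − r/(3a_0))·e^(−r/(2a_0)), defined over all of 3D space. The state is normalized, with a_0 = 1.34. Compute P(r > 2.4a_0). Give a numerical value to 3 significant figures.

P ≈ 0.653

P = ∫ |ψ|² 4πr² dr over r > 2.4a_0.
The full normalization integral is A²·[8·π·a_0^3/3] = 1, fixing A².
Substituting u = r/a_0, A², 4π and the length scale all cancel in the ratio: P = ∫_{2.4}^{∞} u^2·(1 - u/3)^2·e^(-u) du / ∫_{0}^{∞} u^2·(1 - u/3)^2·e^(-u) du.
With ∫ u^2·(1 - u/3)^2·e^(-u) du = (-u^4 + 2·u^3 - 3·u^2 - 6·u - 6)·e^(-u)/9 + C, the region integral is 9002·e^(-12/5)/1875 and the full one is 2/3.
Taking the ratio yields P = 0.6533.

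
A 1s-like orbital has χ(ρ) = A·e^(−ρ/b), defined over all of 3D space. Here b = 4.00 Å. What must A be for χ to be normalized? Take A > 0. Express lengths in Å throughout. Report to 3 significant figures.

Require ∫ |χ|² 4πρ² dρ = 1 over the whole domain.
In 3D with spherical symmetry the volume element is 4πρ² dρ.
Using ∫₀^∞ ρⁿ e^(−αρ) dρ = n!/αⁿ⁺¹, carrying out the integral gives A² · π·b^3.
So A² = (π·b^3)^(−1).
Substituting b = 4.00 gives A² = 0.004974, so A = 0.07052.

A ≈ 0.0705 Å^(-3/2)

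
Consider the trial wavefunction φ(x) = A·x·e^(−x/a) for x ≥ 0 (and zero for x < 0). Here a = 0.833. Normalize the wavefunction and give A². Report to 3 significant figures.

The normalization condition is ∫|φ|² dx = 1 from 0 to ∞.
Using ∫₀^∞ xⁿ e^(−αx) dx = n!/αⁿ⁺¹, the integral (without the A² prefactor) comes out to a^3/4.
Hence A² = 1/[a^3/4].
Plugging in a = 0.833 yields A = 2.631.

A^2 ≈ 6.92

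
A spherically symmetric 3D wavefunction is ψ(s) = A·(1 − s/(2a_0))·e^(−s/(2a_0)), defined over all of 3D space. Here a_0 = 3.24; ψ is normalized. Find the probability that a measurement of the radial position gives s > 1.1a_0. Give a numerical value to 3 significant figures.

Integrate the radial probability density 4πs²|ψ|² over s > 1.1a_0.
The full normalization integral is A²·[8·π·a_0^3] = 1, fixing A².
Substituting u = s/a_0, A², 4π and the length scale all cancel in the ratio: P = ∫_{1.1}^{∞} u^2·(1 - u/2)^2·e^(-u) du / ∫_{0}^{∞} u^2·(1 - u/2)^2·e^(-u) du.
Using ∫ u^2·(1 - u/2)^2·e^(-u) du = -(u^4/4 + u^2 + 2·u + 2)·e^(-u), the numerator is ≈ 1.9227 and the denominator is 2.
Taking the ratio yields P = 0.9613.

P ≈ 0.961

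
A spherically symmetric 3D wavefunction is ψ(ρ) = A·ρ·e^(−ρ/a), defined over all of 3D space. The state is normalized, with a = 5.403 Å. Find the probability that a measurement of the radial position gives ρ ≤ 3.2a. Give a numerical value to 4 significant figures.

With dV = 4πρ²dρ, the probability is ∫|ψ|² dV over ρ ≤ 3.2a.
Normalization gives A² = 1/(3·π·a^5).
Substituting u = ρ/a, A², 4π and the length scale all cancel in the ratio: P = ∫_{0}^{3.2} u^4·e^(-2·u) du / ∫_{0}^{∞} u^4·e^(-2·u) du.
With ∫ u^4·e^(-2·u) du = -(u^4/2 + u^3 + 3·u^2/2 + 3·u/2 + 3/4)·e^(-2·u) + C, the region integral is ≈ 0.573697 and the full one is 3/4.
The region integral divided by the full integral gives P = 0.76493.

P ≈ 0.7649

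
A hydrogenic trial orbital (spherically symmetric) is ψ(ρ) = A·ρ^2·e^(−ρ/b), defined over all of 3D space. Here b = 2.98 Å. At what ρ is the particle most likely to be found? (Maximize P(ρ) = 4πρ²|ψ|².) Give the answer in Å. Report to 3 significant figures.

Set d/dρ [P(ρ) = 4πρ²|ψ|²] = 0 and solve for ρ > 0.
Solving yields ρ = 3·b.
With b = 2.98, the most probable radial distance is 8.940 Å.

ρ ≈ 8.94 Å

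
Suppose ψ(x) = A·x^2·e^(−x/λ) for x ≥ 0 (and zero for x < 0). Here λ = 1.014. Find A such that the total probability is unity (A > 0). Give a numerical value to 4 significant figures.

We need A² ∫|f|² dx = 1, taking the integral from 0 to ∞.
Recall ∫₀^∞ x^m e^(−x/β) dx = m!·β^(m+1), ∫|ψ|² dx = A²·(3·λ^5/4).
Plugging in λ = 1.014 yields A = 1.1153.

A ≈ 1.115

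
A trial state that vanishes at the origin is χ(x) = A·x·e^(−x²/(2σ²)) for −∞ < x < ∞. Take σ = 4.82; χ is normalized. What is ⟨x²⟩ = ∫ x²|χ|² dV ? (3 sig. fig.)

By definition ⟨x²⟩ = ∫ x^2 |χ(x)|² dx.
Since the A² factors cancel between numerator and denominator, ⟨x²⟩ = 3·σ^2/2.
With σ = 4.82, ⟨x^2⟩ = 34.85.

⟨x^2⟩ ≈ 34.8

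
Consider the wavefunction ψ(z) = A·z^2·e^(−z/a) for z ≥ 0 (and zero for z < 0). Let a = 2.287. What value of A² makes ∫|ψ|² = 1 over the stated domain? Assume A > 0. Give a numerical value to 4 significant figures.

Normalization requires ∫|ψ|² dz = 1, integrated from 0 to ∞.
Using ∫₀^∞ zⁿ e^(−αz) dz = n!/αⁿ⁺¹, ∫|ψ|² dz = A²·(3·a^5/4).
So A² = (3·a^5/4)^(−1).
With a = 2.287: A² = 0.021311 and A = 0.14598.

A^2 ≈ 0.02131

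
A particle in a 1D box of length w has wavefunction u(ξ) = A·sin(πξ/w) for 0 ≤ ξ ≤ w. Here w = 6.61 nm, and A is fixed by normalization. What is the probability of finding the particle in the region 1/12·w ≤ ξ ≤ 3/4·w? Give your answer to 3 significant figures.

The probability is P = ∫ |u|² dξ over [1/12·w, 3/4·w].
With A² fixed by ∫|u|² = 1, i.e. A² = (w/2)^(−1), substitute and integrate.
Let t = ξ/w; then A² and the length scale cancel, so P = ∫_{1/12}^{3/4} sin(π·t)^2 dt ÷ ∫_{0}^{1} sin(π·t)^2 dt.
An antiderivative of sin(π·t)^2 is t/2 - sin(2·π·t)/(4·π); evaluating from 1/12 to 3/4 gives 3/(8·π) + 1/3, while the full integral is 1/2.
The result is P = (9 + 8·π)/(12·π).

P ≈ 0.905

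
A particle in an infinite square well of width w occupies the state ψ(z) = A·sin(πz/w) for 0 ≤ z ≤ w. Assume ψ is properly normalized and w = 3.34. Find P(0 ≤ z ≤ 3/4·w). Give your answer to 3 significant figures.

P ≈ 0.909

The probability is P = ∫ |ψ|² dz over [0, 3/4·w].
The normalization integral ∫|ψ|²dz over the whole domain equals w/2·A², and A² cancels in the ratio.
Let u = z/w; then A² and the length scale cancel, so P = ∫_{0}^{3/4} sin(π·u)^2 du ÷ ∫_{0}^{1} sin(π·u)^2 du.
With ∫ sin(π·u)^2 du = u/2 - sin(2·π·u)/(4·π) + C, the region integral is 1/(4·π) + 3/8 and the full one is 1/2.
The result is P = (2 + 3·π)/(4·π).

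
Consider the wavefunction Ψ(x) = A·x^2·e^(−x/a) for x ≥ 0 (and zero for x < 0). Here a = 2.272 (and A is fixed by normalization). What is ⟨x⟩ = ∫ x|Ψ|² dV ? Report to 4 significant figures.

⟨x⟩ ≈ 5.680

By definition ⟨x⟩ = ∫ x |Ψ(x)|² dx.
Using ∫₀^∞ xⁿ e^(−αx) dx = n!/αⁿ⁺¹, since the A² factors cancel between numerator and denominator, ⟨x⟩ = 5·a/2.
Putting a = 2.272 gives 5.6800.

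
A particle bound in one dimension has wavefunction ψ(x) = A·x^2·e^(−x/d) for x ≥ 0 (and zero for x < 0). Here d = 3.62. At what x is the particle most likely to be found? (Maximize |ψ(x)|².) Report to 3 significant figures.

x ≈ 7.24

The maximum of |ψ(x)|² occurs where its derivative vanishes.
Solving yields x = 2·d.
With d = 3.62, the most probable position is 7.240.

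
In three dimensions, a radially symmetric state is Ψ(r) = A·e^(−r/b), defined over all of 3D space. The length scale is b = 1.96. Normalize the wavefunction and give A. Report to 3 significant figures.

The normalization condition is ∫|Ψ|² 4πr² dr = 1 from 0 to ∞.
In 3D with spherical symmetry the volume element is 4πr² dr.
Using ∫₀^∞ rⁿ e^(−αr) dr = n!/αⁿ⁺¹, the integral (without the A² prefactor) comes out to π·b^3.
Hence A² = 1/[π·b^3].
Substituting b = 1.96 gives A² = 0.04227, so A = 0.2056.

A ≈ 0.206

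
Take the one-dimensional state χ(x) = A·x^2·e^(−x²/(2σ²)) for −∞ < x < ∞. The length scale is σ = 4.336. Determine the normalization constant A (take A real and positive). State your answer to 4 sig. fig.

We need A² ∫|f|² dx = 1, taking the integral from −∞ to ∞.
Carrying out the integral gives A² · 3·√(π)·σ^5/4.
Substituting σ = 4.336 gives A² = 0.00049081, so A = 0.022154.

A ≈ 0.02215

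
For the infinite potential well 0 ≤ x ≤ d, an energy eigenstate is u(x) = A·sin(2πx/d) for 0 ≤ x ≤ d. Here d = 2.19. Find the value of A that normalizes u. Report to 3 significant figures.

The normalization condition is ∫|u|² dx = 1 from 0 to d.
With ∫₀^d sin²(nπx/d) dx = d/2, with u = A·sin(2πx/d), the integral evaluates to A²·[d/2].
Setting this equal to 1 gives A² = 1/(d/2).
Substituting d = 2.19 gives A² = 0.9132, so A = 0.9556.

A ≈ 0.956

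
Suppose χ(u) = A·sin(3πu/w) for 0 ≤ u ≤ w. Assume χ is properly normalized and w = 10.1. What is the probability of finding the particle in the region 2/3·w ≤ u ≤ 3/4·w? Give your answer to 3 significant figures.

The probability is P = ∫ |χ|² du over [2/3·w, 3/4·w].
The normalization integral ∫|χ|²du over the whole domain equals w/2·A², and A² cancels in the ratio.
Let t = u/w; then A² and the length scale cancel, so P = ∫_{2/3}^{3/4} sin(3·π·t)^2 dt ÷ ∫_{0}^{1} sin(3·π·t)^2 dt.
With ∫ sin(3·π·t)^2 dt = t/2 - sin(6·π·t)/(12·π) + C, the region integral is 1/24 - 1/(12·π) and the full one is 1/2.
Evaluating gives P = (-2 + π)/(12·π).

P ≈ 0.0303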